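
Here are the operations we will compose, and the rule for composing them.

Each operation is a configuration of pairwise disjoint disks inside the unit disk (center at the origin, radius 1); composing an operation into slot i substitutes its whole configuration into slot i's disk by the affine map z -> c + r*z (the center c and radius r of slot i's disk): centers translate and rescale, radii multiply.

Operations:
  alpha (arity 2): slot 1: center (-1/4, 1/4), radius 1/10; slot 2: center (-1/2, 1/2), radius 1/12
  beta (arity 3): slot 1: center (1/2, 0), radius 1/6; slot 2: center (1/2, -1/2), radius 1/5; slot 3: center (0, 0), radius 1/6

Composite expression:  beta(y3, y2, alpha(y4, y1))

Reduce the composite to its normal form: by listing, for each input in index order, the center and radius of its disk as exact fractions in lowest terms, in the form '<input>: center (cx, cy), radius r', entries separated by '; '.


y1: center (-1/12, 1/12), radius 1/72; y2: center (1/2, -1/2), radius 1/5; y3: center (1/2, 0), radius 1/6; y4: center (-1/24, 1/24), radius 1/60

Each y-disk chains the slot maps above it in beta; radii multiply.
y3 passes through 1 substitution, ending at center (1/2, 0), radius 1/6
y2 passes through 1 substitution, ending at center (1/2, -1/2), radius 1/5
y4 passes through 2 substitutions, ending at center (-1/24, 1/24), radius 1/60
y1 passes through 2 substitutions, ending at center (-1/12, 1/12), radius 1/72


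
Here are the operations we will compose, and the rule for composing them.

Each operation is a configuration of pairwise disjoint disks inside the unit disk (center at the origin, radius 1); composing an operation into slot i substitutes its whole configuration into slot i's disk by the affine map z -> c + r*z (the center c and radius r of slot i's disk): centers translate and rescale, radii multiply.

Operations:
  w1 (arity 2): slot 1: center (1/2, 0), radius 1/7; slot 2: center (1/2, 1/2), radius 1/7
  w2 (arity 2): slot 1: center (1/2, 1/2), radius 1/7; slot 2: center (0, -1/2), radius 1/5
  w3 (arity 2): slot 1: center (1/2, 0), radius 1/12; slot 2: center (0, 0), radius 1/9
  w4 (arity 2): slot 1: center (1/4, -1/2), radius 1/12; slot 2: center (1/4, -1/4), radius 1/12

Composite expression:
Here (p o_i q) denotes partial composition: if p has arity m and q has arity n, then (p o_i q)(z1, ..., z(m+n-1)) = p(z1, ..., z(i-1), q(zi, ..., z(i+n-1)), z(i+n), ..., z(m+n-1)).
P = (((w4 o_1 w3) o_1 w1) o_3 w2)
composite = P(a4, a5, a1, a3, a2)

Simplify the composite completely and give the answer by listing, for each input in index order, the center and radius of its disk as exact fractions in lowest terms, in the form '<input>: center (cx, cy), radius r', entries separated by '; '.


a1: center (55/216, -107/216), radius 1/756; a2: center (1/4, -1/4), radius 1/12; a3: center (1/4, -109/216), radius 1/540; a4: center (85/288, -1/2), radius 1/1008; a5: center (85/288, -143/288), radius 1/1008

Each a-disk chains the slot maps above it in w4; radii multiply.
for a4, the 3-step affine chain lands on center (85/288, -1/2), radius 1/1008
for a5, the 3-step affine chain lands on center (85/288, -143/288), radius 1/1008
for a1, the 3-step affine chain lands on center (55/216, -107/216), radius 1/756
for a3, the 3-step affine chain lands on center (1/4, -109/216), radius 1/540
for a2, the 1-step affine chain lands on center (1/4, -1/4), radius 1/12


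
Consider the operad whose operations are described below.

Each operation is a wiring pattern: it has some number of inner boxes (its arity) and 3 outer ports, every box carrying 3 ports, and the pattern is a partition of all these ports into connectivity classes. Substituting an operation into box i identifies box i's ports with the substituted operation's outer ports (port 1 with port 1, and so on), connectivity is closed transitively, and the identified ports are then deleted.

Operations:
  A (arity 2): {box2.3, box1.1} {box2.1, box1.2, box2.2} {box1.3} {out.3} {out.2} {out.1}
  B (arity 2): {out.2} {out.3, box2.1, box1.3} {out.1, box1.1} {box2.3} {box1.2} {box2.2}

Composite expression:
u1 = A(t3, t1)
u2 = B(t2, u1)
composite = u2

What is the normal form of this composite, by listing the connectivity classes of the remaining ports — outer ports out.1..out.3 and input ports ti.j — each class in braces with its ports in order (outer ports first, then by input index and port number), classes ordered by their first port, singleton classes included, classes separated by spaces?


{out.1, t2.1} {out.2} {out.3, t2.3} {t1.1, t1.2, t3.2} {t1.3, t3.1} {t2.2} {t3.3}

Treat the ports identified at B as solder joints: merge, then drop.
after A, the pattern on (t3, t1) reads {out.1} {out.2} {out.3} {t1.1, t1.2, t3.2} {t1.3, t3.1} {t3.3} (out.j = its outer ports)
after B, the pattern on (t2, t3, t1) reads {out.1, t2.1} {out.2} {out.3, t2.3} {t1.1, t1.2, t3.2} {t1.3, t3.1} {t2.2} {t3.3} (out.j = its outer ports)


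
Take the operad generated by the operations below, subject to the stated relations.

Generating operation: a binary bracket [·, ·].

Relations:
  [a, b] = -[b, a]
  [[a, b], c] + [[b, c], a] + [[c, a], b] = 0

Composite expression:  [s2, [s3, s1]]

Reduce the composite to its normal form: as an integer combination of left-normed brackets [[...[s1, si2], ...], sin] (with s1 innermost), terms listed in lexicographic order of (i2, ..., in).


Expand each bracket as ab - ba; the s1-initial words give the coefficients.
Composite bracket: [s2, [s3, s1]]
The bracket unfolds into 4 signed words via [a, b] = ab - ba (2^2 = 4).
Coefficients come from the s1-initial words:
  from s1s3s2, sign +1: term +[[s1, s3], s2]

[[s1, s3], s2]


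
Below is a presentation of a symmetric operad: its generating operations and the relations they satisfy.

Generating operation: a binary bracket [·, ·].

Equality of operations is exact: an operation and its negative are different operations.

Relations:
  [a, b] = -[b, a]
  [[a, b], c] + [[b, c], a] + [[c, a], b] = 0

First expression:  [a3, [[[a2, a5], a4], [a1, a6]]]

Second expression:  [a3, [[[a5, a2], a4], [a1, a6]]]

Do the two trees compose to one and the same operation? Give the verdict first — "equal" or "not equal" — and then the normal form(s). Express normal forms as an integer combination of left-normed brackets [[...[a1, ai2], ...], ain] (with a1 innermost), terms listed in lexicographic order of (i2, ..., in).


The first expression, normalized: [[[[[a1, a6], a2], a5], a4], a3] - [[[[[a1, a6], a4], a2], a5], a3] + [[[[[a1, a6], a4], a5], a2], a3] - [[[[[a1, a6], a5], a2], a4], a3]
The second expression, normalized: -[[[[[a1, a6], a2], a5], a4], a3] + [[[[[a1, a6], a4], a2], a5], a3] - [[[[[a1, a6], a4], a5], a2], a3] + [[[[[a1, a6], a5], a2], a4], a3]
The forms do not match — not equal.

not equal; first: [[[[[a1, a6], a2], a5], a4], a3] - [[[[[a1, a6], a4], a2], a5], a3] + [[[[[a1, a6], a4], a5], a2], a3] - [[[[[a1, a6], a5], a2], a4], a3]; second: -[[[[[a1, a6], a2], a5], a4], a3] + [[[[[a1, a6], a4], a2], a5], a3] - [[[[[a1, a6], a4], a5], a2], a3] + [[[[[a1, a6], a5], a2], a4], a3]


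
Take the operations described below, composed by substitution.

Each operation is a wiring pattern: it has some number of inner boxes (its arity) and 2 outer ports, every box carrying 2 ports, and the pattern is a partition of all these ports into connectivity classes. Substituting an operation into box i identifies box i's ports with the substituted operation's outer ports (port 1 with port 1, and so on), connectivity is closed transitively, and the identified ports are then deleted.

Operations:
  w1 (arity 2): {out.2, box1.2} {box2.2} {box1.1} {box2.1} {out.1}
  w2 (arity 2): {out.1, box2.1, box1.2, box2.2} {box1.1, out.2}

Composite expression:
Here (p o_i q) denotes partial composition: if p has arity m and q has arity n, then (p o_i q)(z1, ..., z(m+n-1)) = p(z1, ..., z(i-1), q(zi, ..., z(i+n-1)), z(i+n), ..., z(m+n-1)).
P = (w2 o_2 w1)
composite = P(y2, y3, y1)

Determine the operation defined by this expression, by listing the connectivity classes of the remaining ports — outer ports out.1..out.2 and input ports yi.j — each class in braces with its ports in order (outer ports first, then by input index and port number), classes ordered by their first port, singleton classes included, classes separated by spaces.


Connectivity passes through glued w2-boundaries; trace each wire chain.
the subtree at w1 composes to {out.1} {out.2, y3.2} {y1.1} {y1.2} {y3.1} on (y3, y1); out.j = own outer ports
the subtree at w2 composes to {out.1, y2.2, y3.2} {out.2, y2.1} {y1.1} {y1.2} {y3.1} on (y2, y3, y1); out.j = own outer ports

{out.1, y2.2, y3.2} {out.2, y2.1} {y1.1} {y1.2} {y3.1}


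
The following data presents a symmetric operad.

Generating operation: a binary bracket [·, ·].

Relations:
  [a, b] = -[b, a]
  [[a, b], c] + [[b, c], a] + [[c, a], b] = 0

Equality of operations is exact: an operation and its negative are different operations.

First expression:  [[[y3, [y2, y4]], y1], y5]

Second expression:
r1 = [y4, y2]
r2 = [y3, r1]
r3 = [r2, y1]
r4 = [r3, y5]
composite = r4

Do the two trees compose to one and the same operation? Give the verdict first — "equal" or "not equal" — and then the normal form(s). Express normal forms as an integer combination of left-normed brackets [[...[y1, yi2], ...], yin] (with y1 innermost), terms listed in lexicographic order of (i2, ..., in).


not equal — first [[[[y1, y2], y4], y3], y5] - [[[[y1, y3], y2], y4], y5] + [[[[y1, y3], y4], y2], y5] - [[[[y1, y4], y2], y3], y5], second -[[[[y1, y2], y4], y3], y5] + [[[[y1, y3], y2], y4], y5] - [[[[y1, y3], y4], y2], y5] + [[[[y1, y4], y2], y3], y5]

The first expression reduces to [[[[y1, y2], y4], y3], y5] - [[[[y1, y3], y2], y4], y5] + [[[[y1, y3], y4], y2], y5] - [[[[y1, y4], y2], y3], y5]
The second expression reduces to -[[[[y1, y2], y4], y3], y5] + [[[[y1, y3], y2], y4], y5] - [[[[y1, y3], y4], y2], y5] + [[[[y1, y4], y2], y3], y5]
Different reductions; not equal.


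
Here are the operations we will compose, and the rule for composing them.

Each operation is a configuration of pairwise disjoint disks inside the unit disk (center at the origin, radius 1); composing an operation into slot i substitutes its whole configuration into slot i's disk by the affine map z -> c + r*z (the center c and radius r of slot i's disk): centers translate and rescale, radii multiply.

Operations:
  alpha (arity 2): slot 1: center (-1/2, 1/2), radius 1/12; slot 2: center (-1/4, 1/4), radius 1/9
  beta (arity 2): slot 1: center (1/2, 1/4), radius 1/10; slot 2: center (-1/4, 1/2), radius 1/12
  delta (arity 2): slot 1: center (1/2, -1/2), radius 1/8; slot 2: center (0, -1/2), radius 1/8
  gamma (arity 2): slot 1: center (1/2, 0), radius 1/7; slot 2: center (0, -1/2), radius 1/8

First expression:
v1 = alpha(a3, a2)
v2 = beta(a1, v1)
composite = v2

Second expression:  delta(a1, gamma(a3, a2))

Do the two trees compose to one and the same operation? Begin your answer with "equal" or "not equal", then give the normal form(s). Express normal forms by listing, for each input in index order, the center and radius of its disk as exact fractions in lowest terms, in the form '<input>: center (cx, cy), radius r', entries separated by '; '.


The first composite normalizes to a1: center (1/2, 1/4), radius 1/10; a2: center (-13/48, 25/48), radius 1/108; a3: center (-7/24, 13/24), radius 1/144
The second composite normalizes to a1: center (1/2, -1/2), radius 1/8; a2: center (0, -9/16), radius 1/64; a3: center (1/16, -1/2), radius 1/56
Different reductions; not equal.

not equal: they reduce to a1: center (1/2, 1/4), radius 1/10; a2: center (-13/48, 25/48), radius 1/108; a3: center (-7/24, 13/24), radius 1/144 and a1: center (1/2, -1/2), radius 1/8; a2: center (0, -9/16), radius 1/64; a3: center (1/16, -1/2), radius 1/56


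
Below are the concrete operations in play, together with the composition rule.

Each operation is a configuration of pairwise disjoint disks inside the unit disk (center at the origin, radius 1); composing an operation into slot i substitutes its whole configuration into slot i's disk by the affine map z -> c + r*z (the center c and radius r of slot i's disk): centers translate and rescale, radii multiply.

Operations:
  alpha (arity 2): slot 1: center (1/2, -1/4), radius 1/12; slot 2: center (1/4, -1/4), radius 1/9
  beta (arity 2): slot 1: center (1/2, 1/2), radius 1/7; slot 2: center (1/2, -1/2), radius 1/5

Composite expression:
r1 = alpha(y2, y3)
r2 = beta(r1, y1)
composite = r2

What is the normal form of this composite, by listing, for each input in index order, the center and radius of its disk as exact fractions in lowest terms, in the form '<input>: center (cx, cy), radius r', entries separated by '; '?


y1: center (1/2, -1/2), radius 1/5; y2: center (4/7, 13/28), radius 1/84; y3: center (15/28, 13/28), radius 1/63

Nesting under beta composes maps z -> c + r*z down each y-path.
input y2: composing its 2 substitution steps yields center (4/7, 13/28), radius 1/84
input y3: composing its 2 substitution steps yields center (15/28, 13/28), radius 1/63
input y1: composing its 1 substitution step yields center (1/2, -1/2), radius 1/5


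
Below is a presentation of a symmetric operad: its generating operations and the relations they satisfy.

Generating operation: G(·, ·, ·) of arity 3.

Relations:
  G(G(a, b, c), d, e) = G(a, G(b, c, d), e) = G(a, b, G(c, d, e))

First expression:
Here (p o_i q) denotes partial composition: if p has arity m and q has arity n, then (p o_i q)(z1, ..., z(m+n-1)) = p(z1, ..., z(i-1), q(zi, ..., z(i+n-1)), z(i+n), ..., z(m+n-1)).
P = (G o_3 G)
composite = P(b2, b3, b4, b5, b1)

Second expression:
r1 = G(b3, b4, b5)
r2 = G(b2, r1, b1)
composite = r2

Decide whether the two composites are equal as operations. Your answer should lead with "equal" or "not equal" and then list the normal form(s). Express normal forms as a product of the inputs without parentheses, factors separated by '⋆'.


equal: each reduces to b2 ⋆ b3 ⋆ b4 ⋆ b5 ⋆ b1

Normal form of the first expression: b2 ⋆ b3 ⋆ b4 ⋆ b5 ⋆ b1
Normal form of the second expression: b2 ⋆ b3 ⋆ b4 ⋆ b5 ⋆ b1
Both agree, so they are equal.


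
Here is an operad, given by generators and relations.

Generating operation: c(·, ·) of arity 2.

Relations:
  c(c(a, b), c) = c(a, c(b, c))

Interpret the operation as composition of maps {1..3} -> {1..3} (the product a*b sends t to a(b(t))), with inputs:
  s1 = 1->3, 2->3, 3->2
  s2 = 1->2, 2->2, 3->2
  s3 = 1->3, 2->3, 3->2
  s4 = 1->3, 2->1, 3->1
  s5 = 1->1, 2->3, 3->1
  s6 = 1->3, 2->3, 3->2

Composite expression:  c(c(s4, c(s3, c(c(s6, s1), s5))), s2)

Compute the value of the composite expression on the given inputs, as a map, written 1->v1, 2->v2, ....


c(s6, s1) = 1->2, 2->2, 3->3
c(c(s6, s1), s5) = 1->2, 2->3, 3->2
c(s3, c(c(s6, s1), s5)) = 1->3, 2->2, 3->3
c(s4, c(s3, c(c(s6, s1), s5))) = 1->1, 2->1, 3->1
c(c(s4, c(s3, c(c(s6, s1), s5))), s2) = 1->1, 2->1, 3->1

1->1, 2->1, 3->1


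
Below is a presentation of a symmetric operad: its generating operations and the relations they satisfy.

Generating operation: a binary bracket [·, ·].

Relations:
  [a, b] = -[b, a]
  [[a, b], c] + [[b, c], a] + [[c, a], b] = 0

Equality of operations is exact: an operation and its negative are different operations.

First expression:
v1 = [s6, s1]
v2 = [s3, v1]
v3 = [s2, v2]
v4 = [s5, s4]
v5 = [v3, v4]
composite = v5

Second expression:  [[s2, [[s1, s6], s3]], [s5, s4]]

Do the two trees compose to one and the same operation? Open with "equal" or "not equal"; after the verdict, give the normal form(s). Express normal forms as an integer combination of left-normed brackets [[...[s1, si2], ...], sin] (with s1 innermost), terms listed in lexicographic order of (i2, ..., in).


equal — both sides give [[[[[s1, s6], s3], s2], s4], s5] - [[[[[s1, s6], s3], s2], s5], s4]

In normal form, the first expression is [[[[[s1, s6], s3], s2], s4], s5] - [[[[[s1, s6], s3], s2], s5], s4]
In normal form, the second expression is [[[[[s1, s6], s3], s2], s4], s5] - [[[[[s1, s6], s3], s2], s5], s4]
One common form — equal.


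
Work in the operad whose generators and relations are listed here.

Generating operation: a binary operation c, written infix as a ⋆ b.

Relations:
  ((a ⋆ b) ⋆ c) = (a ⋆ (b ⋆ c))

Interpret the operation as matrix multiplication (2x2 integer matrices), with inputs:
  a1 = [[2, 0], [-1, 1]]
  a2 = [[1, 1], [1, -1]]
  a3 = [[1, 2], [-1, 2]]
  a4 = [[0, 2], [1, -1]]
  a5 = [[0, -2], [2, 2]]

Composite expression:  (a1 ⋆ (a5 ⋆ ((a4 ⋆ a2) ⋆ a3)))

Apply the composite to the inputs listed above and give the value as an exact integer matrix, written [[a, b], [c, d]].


[[8, -16], [0, 16]]


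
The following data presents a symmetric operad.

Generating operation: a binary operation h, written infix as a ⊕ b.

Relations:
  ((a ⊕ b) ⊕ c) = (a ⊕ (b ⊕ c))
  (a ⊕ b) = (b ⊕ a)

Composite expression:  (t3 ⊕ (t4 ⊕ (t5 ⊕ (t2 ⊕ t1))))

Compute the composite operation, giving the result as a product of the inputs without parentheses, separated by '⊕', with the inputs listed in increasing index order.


t1 ⊕ t2 ⊕ t3 ⊕ t4 ⊕ t5

Any arrangement under h is one operation, so sort the t-inputs.
(t2 ⊕ t1) reduces to t2 ⊕ t1
(t5 ⊕ (t2 ⊕ t1)) reduces to t5 ⊕ t2 ⊕ t1
(t4 ⊕ (t5 ⊕ (t2 ⊕ t1))) reduces to t4 ⊕ t5 ⊕ t2 ⊕ t1
(t3 ⊕ (t4 ⊕ (t5 ⊕ (t2 ⊕ t1)))) reduces to t3 ⊕ t4 ⊕ t5 ⊕ t2 ⊕ t1
reordering the factors by index: t1 ⊕ t2 ⊕ t3 ⊕ t4 ⊕ t5


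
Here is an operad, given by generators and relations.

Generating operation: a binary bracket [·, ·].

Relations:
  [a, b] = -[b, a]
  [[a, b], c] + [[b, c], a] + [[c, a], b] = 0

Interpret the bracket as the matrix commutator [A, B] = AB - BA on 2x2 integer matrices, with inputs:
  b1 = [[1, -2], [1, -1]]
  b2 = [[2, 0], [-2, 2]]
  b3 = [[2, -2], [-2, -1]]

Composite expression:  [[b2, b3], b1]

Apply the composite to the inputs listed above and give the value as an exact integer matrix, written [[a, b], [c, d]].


[[-12, 16], [-4, 12]]

[b2, b3] = [[-4, 0], [-6, 4]]
[[b2, b3], b1] = [[-12, 16], [-4, 12]]


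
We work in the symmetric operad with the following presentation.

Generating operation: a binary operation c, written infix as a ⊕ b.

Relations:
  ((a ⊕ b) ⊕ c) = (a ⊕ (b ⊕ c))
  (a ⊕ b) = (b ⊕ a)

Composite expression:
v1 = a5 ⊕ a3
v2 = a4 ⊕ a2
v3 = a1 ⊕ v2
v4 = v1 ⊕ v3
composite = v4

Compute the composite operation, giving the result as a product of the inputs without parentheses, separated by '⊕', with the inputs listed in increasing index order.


a1 ⊕ a2 ⊕ a3 ⊕ a4 ⊕ a5


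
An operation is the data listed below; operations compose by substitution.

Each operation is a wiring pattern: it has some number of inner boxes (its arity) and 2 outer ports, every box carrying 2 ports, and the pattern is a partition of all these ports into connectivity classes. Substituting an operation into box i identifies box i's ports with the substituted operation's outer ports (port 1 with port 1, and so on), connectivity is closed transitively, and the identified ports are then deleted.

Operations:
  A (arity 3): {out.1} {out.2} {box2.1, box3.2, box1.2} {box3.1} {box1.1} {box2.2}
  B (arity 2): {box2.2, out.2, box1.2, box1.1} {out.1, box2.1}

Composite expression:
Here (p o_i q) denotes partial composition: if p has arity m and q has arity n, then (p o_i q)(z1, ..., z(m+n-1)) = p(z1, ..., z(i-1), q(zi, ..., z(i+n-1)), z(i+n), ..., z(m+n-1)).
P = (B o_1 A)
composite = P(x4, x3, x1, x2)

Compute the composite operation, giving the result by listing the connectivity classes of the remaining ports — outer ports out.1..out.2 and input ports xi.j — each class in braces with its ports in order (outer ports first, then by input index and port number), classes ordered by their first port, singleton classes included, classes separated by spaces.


{out.1, x2.1} {out.2, x2.2} {x1.1} {x1.2, x3.1, x4.2} {x3.2} {x4.1}

Connectivity passes through glued B-boundaries; trace each wire chain.
after A, the pattern on (x4, x3, x1) reads {out.1} {out.2} {x1.1} {x1.2, x3.1, x4.2} {x3.2} {x4.1} (out.j = its outer ports)
after B, the pattern on (x4, x3, x1, x2) reads {out.1, x2.1} {out.2, x2.2} {x1.1} {x1.2, x3.1, x4.2} {x3.2} {x4.1} (out.j = its outer ports)


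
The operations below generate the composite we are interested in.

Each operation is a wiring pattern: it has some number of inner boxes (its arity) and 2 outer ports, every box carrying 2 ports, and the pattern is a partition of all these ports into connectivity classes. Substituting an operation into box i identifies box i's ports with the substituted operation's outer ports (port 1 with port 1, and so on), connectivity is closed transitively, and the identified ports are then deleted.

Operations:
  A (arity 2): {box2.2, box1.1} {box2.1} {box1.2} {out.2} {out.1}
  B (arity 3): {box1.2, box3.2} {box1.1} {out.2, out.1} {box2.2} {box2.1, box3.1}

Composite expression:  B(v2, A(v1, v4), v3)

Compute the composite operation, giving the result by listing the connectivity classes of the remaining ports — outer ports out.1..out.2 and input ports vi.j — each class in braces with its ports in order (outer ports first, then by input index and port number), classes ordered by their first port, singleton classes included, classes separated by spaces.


{out.1, out.2} {v1.1, v4.2} {v1.2} {v2.1} {v2.2, v3.2} {v3.1} {v4.1}

Treat the ports identified at B as solder joints: merge, then drop.
composing A on (v1, v4), with out.j its own outer ports: {out.1} {out.2} {v1.1, v4.2} {v1.2} {v4.1}
composing B on (v2, v1, v4, v3), with out.j its own outer ports: {out.1, out.2} {v1.1, v4.2} {v1.2} {v2.1} {v2.2, v3.2} {v3.1} {v4.1}


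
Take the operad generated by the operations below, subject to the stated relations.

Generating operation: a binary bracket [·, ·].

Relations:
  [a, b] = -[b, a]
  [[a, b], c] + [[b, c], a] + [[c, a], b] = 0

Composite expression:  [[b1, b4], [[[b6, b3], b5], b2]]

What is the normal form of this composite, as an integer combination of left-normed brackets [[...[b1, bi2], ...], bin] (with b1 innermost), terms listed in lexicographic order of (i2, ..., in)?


Antisymmetry and Jacobi reduce to b1-anchored left-normed brackets.
Composite bracket: [[b1, b4], [[[b6, b3], b5], b2]]
Full expansion: 32 signed words from ab - ba (2^5 = 32).
Words beginning with b1 determine it all:
  word b1b4b2b3b6b5 has sign +1, contributing +[[[[[b1, b4], b2], b3], b6], b5]
  word b1b4b2b5b3b6 has sign -1, contributing -[[[[[b1, b4], b2], b5], b3], b6]
  word b1b4b2b5b6b3 has sign +1, contributing +[[[[[b1, b4], b2], b5], b6], b3]
  word b1b4b2b6b3b5 has sign -1, contributing -[[[[[b1, b4], b2], b6], b3], b5]
  word b1b4b3b6b5b2 has sign -1, contributing -[[[[[b1, b4], b3], b6], b5], b2]
  word b1b4b5b3b6b2 has sign +1, contributing +[[[[[b1, b4], b5], b3], b6], b2]
  word b1b4b5b6b3b2 has sign -1, contributing -[[[[[b1, b4], b5], b6], b3], b2]
  word b1b4b6b3b5b2 has sign +1, contributing +[[[[[b1, b4], b6], b3], b5], b2]

[[[[[b1, b4], b2], b3], b6], b5] - [[[[[b1, b4], b2], b5], b3], b6] + [[[[[b1, b4], b2], b5], b6], b3] - [[[[[b1, b4], b2], b6], b3], b5] - [[[[[b1, b4], b3], b6], b5], b2] + [[[[[b1, b4], b5], b3], b6], b2] - [[[[[b1, b4], b5], b6], b3], b2] + [[[[[b1, b4], b6], b3], b5], b2]


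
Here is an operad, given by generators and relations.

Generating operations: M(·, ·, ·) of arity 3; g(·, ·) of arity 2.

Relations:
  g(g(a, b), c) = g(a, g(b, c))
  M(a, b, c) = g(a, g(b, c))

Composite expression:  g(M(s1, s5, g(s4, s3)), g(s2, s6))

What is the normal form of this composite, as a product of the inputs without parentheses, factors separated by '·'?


s1 · s5 · s4 · s3 · s2 · s6

All parenthesizations of g agree; list the s-inputs left to right.
g(s4, s3) unparenthesizes to s4 · s3
M(s1, s5, g(s4, s3)) unparenthesizes to s1 · s5 · s4 · s3
g(s2, s6) unparenthesizes to s2 · s6
g(M(s1, s5, g(s4, s3)), g(s2, s6)) unparenthesizes to s1 · s5 · s4 · s3 · s2 · s6


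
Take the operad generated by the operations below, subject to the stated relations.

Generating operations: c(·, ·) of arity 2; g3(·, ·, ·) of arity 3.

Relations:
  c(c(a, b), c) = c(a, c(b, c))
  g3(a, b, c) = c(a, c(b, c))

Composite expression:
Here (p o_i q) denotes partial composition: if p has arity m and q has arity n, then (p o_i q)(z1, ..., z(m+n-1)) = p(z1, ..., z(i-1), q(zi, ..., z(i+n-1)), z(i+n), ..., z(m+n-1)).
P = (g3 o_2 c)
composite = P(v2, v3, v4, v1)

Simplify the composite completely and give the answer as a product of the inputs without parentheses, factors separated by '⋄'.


v2 ⋄ v3 ⋄ v4 ⋄ v1

Every regrouping of g3 is equal, so read the v-inputs in written order.
c(v3, v4) linearizes to v3 ⋄ v4
g3(v2, c(v3, v4), v1) linearizes to v2 ⋄ v3 ⋄ v4 ⋄ v1


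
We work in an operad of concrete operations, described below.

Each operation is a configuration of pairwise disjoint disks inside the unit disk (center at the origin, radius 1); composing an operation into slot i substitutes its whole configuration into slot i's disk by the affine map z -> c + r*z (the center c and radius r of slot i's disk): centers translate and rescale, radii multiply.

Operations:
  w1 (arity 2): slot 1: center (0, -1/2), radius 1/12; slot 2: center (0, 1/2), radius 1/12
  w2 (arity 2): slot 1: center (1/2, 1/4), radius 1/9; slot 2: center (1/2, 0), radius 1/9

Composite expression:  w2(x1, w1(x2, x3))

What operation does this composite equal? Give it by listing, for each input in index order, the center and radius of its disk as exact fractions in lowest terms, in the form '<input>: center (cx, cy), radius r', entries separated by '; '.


Each x-disk chains the slot maps above it in w2; radii multiply.
x1: after 1 affine step, its disk has center (1/2, 1/4), radius 1/9
x2: after 2 affine steps, its disk has center (1/2, -1/18), radius 1/108
x3: after 2 affine steps, its disk has center (1/2, 1/18), radius 1/108

x1: center (1/2, 1/4), radius 1/9; x2: center (1/2, -1/18), radius 1/108; x3: center (1/2, 1/18), radius 1/108


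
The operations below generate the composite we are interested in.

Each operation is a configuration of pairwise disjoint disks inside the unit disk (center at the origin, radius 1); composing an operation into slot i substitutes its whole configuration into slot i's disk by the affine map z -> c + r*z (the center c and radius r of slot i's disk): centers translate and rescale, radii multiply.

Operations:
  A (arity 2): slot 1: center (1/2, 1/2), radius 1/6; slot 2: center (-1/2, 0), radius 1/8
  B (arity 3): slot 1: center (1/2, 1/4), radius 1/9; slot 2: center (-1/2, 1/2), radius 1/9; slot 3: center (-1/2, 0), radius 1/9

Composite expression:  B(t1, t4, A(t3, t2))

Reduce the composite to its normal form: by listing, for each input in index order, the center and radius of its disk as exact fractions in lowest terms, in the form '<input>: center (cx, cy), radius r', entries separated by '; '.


t1: center (1/2, 1/4), radius 1/9; t2: center (-5/9, 0), radius 1/72; t3: center (-4/9, 1/18), radius 1/54; t4: center (-1/2, 1/2), radius 1/9

Nesting under B composes maps z -> c + r*z down each t-path.
input t1: applying the 1 nested substitution gives center (1/2, 1/4), radius 1/9
input t4: applying the 1 nested substitution gives center (-1/2, 1/2), radius 1/9
input t3: applying the 2 nested substitutions gives center (-4/9, 1/18), radius 1/54
input t2: applying the 2 nested substitutions gives center (-5/9, 0), radius 1/72


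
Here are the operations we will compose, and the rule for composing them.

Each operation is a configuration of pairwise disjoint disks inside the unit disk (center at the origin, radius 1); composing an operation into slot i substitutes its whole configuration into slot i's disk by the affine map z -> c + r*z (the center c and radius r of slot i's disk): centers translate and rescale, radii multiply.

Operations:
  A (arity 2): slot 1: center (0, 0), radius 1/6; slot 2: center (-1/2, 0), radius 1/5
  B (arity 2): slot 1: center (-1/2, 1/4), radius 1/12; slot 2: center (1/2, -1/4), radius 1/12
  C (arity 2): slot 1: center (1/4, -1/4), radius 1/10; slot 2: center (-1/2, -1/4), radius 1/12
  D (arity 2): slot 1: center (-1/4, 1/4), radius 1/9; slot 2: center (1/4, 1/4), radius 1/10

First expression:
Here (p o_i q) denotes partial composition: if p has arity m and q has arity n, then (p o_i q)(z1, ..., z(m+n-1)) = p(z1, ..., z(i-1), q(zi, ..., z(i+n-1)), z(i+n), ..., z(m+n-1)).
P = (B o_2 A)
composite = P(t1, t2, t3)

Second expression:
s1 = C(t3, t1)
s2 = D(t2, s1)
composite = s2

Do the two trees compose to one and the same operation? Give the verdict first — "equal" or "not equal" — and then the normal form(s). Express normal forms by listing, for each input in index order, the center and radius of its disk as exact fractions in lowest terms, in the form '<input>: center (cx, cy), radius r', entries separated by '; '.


Normal form of the first expression: t1: center (-1/2, 1/4), radius 1/12; t2: center (1/2, -1/4), radius 1/72; t3: center (11/24, -1/4), radius 1/60
Normal form of the second expression: t1: center (1/5, 9/40), radius 1/120; t2: center (-1/4, 1/4), radius 1/9; t3: center (11/40, 9/40), radius 1/100
No match — not equal.

not equal; the first gives t1: center (-1/2, 1/4), radius 1/12; t2: center (1/2, -1/4), radius 1/72; t3: center (11/24, -1/4), radius 1/60 and the second t1: center (1/5, 9/40), radius 1/120; t2: center (-1/4, 1/4), radius 1/9; t3: center (11/40, 9/40), radius 1/100


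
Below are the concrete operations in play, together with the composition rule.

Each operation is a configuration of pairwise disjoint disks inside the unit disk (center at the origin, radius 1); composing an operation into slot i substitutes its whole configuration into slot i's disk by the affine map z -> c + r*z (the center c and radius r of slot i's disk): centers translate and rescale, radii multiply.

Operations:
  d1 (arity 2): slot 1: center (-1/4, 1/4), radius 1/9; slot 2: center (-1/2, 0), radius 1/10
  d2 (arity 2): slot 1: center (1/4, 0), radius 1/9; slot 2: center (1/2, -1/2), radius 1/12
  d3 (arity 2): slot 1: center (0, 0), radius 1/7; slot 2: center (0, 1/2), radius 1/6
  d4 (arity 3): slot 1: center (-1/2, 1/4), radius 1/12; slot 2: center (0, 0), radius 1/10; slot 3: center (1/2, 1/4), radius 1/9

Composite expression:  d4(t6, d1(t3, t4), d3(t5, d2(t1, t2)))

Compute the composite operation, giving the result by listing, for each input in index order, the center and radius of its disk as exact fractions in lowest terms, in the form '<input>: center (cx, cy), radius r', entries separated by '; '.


t1: center (109/216, 11/36), radius 1/486; t2: center (55/108, 8/27), radius 1/648; t3: center (-1/40, 1/40), radius 1/90; t4: center (-1/20, 0), radius 1/100; t5: center (1/2, 1/4), radius 1/63; t6: center (-1/2, 1/4), radius 1/12

Nesting under d4 composes maps z -> c + r*z down each t-path.
input t6: applying the 1 nested substitution gives center (-1/2, 1/4), radius 1/12
input t3: applying the 2 nested substitutions gives center (-1/40, 1/40), radius 1/90
input t4: applying the 2 nested substitutions gives center (-1/20, 0), radius 1/100
input t5: applying the 2 nested substitutions gives center (1/2, 1/4), radius 1/63
input t1: applying the 3 nested substitutions gives center (109/216, 11/36), radius 1/486
input t2: applying the 3 nested substitutions gives center (55/108, 8/27), radius 1/648


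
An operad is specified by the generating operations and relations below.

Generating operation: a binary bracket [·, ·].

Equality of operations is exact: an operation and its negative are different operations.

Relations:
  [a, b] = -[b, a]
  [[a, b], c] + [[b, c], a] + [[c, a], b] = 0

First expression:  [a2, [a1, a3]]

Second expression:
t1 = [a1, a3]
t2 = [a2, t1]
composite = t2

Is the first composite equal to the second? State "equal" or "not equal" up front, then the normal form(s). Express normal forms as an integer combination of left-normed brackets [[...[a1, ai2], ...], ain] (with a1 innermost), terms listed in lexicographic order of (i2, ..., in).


equal; the common form is -[[a1, a3], a2]

The first expression reduces to -[[a1, a3], a2]
The second expression reduces to -[[a1, a3], a2]
One common form — equal.


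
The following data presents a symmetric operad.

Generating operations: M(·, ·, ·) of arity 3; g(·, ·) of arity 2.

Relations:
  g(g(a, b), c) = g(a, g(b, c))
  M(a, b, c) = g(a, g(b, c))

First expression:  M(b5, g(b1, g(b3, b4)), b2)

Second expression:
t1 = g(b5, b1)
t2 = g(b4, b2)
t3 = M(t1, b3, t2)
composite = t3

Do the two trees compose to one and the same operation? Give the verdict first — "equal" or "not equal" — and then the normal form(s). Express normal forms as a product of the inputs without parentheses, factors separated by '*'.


In normal form, the first expression is b5 * b1 * b3 * b4 * b2
In normal form, the second expression is b5 * b1 * b3 * b4 * b2
Both agree, so they are equal.

equal: each reduces to b5 * b1 * b3 * b4 * b2


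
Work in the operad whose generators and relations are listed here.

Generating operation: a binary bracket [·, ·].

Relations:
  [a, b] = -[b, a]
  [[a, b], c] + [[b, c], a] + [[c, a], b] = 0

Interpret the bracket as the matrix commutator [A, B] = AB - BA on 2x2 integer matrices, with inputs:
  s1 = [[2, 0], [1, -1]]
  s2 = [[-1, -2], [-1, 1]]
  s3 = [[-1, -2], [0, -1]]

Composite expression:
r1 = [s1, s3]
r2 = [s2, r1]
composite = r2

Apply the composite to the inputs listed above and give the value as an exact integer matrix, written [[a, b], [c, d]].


[[-6, 20], [-4, 6]]

[s1, s3] = [[2, -6], [0, -2]]
[s2, [s1, s3]] = [[-6, 20], [-4, 6]]


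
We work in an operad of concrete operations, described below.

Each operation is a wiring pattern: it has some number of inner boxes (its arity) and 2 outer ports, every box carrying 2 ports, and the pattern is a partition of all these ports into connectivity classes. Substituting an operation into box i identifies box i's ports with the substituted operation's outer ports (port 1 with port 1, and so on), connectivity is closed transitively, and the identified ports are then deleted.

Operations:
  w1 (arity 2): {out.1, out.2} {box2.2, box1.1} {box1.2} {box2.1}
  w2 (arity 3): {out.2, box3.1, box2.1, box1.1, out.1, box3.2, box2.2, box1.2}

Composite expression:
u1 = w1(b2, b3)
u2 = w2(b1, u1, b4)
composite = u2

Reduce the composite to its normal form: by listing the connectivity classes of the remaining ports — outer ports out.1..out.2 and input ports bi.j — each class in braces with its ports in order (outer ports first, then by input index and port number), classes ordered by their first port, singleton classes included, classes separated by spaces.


Substituting into w2 glues patterns; closure does the rest.
the subtree at w1 composes to {out.1, out.2} {b2.1, b3.2} {b2.2} {b3.1} on (b2, b3); out.j = own outer ports
the subtree at w2 composes to {out.1, out.2, b1.1, b1.2, b4.1, b4.2} {b2.1, b3.2} {b2.2} {b3.1} on (b1, b2, b3, b4); out.j = own outer ports

{out.1, out.2, b1.1, b1.2, b4.1, b4.2} {b2.1, b3.2} {b2.2} {b3.1}


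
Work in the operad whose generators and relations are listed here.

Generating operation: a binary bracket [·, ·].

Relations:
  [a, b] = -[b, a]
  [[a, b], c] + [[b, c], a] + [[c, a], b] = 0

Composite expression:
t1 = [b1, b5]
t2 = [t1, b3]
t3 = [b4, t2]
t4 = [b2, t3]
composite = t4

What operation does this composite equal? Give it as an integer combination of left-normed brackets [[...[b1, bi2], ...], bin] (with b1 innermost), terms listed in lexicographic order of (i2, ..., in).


[[[[b1, b5], b3], b4], b2]

In the tensor algebra, words opening b1 carry the b1-anchored form.
Composite bracket: [b2, [b4, [[b1, b5], b3]]]
Full expansion: 16 signed words from ab - ba (2^4 = 16).
Only words starting with b1 matter:
  from b1b5b3b4b2, sign +1: term +[[[[b1, b5], b3], b4], b2]


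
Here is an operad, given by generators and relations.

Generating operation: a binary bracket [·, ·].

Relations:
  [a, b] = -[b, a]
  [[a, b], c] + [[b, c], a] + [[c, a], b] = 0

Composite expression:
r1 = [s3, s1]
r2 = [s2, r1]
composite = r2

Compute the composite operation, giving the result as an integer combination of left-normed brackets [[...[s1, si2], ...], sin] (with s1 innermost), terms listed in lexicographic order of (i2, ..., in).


[[s1, s3], s2]


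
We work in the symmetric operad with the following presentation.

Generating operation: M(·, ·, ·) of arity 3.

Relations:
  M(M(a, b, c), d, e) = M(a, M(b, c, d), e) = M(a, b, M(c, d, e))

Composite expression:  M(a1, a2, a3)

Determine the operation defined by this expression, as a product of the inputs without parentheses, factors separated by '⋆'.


All parenthesizations of M agree; list the a-inputs left to right.
M(a1, a2, a3) reduces to a1 ⋆ a2 ⋆ a3

a1 ⋆ a2 ⋆ a3


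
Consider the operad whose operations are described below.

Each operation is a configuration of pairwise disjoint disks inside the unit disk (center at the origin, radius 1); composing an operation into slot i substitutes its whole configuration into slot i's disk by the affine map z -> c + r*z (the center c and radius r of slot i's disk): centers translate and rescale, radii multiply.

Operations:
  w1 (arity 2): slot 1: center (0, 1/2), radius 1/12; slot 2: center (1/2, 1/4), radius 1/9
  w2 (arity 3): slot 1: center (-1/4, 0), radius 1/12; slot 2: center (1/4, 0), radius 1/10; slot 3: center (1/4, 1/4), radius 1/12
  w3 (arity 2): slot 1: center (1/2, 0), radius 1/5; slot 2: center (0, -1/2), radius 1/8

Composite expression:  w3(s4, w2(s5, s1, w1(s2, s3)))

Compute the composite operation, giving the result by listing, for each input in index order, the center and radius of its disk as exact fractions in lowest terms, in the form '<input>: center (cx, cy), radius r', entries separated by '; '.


s1: center (1/32, -1/2), radius 1/80; s2: center (1/32, -89/192), radius 1/1152; s3: center (7/192, -179/384), radius 1/864; s4: center (1/2, 0), radius 1/5; s5: center (-1/32, -1/2), radius 1/96


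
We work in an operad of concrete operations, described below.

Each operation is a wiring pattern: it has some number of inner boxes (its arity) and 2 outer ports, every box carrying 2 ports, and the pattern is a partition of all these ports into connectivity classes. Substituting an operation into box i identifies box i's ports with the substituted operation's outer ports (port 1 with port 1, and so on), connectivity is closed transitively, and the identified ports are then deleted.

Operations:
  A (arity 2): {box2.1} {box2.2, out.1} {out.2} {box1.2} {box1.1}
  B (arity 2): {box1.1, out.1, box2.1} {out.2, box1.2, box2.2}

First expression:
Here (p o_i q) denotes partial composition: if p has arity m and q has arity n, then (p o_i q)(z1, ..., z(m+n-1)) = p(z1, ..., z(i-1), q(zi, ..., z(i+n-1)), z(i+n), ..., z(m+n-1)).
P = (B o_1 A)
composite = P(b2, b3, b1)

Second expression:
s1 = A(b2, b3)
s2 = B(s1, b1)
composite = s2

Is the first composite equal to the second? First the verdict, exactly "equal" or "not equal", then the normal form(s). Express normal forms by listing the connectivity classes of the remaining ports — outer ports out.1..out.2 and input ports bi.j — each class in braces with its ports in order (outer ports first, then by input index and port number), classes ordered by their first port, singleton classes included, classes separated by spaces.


equal — both sides give {out.1, b1.1, b3.2} {out.2, b1.2} {b2.1} {b2.2} {b3.1}


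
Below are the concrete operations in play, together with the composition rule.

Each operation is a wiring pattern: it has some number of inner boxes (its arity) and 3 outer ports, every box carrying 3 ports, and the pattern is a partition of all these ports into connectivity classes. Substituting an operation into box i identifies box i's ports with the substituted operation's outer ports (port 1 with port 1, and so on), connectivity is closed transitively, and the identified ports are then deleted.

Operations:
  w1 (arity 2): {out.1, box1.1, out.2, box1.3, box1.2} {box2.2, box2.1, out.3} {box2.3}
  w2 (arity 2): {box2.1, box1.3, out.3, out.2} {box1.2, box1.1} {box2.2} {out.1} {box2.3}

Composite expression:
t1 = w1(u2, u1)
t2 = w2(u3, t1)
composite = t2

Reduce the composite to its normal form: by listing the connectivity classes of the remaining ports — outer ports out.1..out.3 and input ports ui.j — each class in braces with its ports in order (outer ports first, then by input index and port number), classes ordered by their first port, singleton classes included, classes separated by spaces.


{out.1} {out.2, out.3, u2.1, u2.2, u2.3, u3.3} {u1.1, u1.2} {u1.3} {u3.1, u3.2}

Reachability decides: close wires over w2-identified ports.
after w1, the pattern on (u2, u1) reads {out.1, out.2, u2.1, u2.2, u2.3} {out.3, u1.1, u1.2} {u1.3} (out.j = its outer ports)
after w2, the pattern on (u3, u2, u1) reads {out.1} {out.2, out.3, u2.1, u2.2, u2.3, u3.3} {u1.1, u1.2} {u1.3} {u3.1, u3.2} (out.j = its outer ports)
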